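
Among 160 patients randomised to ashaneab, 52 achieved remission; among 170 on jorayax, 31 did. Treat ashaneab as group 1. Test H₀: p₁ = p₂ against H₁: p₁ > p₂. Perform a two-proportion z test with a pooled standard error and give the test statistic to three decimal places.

p̂₁ = 52/160 = 0.32500, p̂₂ = 31/170 = 0.18235.
Pooled p̂ = (52+31)/(160+170) = 83/330 = 0.25152.
SE = √(0.188255 × 0.0121324) = 0.04779.
z = (0.32500 − 0.18235)/0.04779 = 0.14265/0.04779 = 2.985.
p-value = P(Z > 2.985) ≈ 0.0014.

z = 2.985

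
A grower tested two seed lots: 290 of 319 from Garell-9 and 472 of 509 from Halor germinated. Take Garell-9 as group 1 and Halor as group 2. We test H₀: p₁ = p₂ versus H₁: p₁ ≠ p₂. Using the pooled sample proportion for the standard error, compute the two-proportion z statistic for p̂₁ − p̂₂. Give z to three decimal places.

p̂₁ = 290/319 ≈ 0.90909, p̂₂ = 472/509 ≈ 0.92731.
Pooled p̂ = (290+472)/(319+509) = 762/828 = 0.92029.
SE = √(0.0733564 × 0.00509943) = 0.01934.
z = (0.90909 − 0.92731)/0.01934 = -0.01822/0.01934 = -0.942.
p-value = 2·P(Z > 0.942) ≈ 0.3462.

z = -0.942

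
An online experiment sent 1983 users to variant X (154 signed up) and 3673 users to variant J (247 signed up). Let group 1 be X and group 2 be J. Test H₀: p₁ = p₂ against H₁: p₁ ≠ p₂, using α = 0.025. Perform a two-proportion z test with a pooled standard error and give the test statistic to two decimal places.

z = 1.46

p̂₁ = 154/1983 ≈ 0.0777, p̂₂ = 247/3673 ≈ 0.0672.
Pooled p̂ = (154+247)/(1983+3673) = 401/5656 = 0.0709.
SE = √(p̂(1−p̂)(1/n₁+1/n₂)) = √(0.0709·0.9291·0.000776543) = √(5.11522e-05) = 0.0072.
z = (0.0777 − 0.0672)/0.0072 = 0.0105/0.0072 = 1.46.
Two-sided p-value ≈ 2·Φ(−1.456) = 0.1454; since p > α = 0.025, fail to reject H₀.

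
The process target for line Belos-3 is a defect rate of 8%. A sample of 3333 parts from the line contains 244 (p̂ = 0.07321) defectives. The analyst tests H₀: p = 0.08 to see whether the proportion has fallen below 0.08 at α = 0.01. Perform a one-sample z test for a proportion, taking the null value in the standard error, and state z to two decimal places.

z = -1.45

p̂ = 244/3333 ≈ 0.0732.
Under H₀, SE = √(0.08·0.92/3333) = √(2.20822e-05) = 0.0047.
z = (0.0732 − 0.08)/0.0047 = -0.0068/0.0047 = -1.45.
p-value = P(Z < -1.446) ≈ 0.0742; since p > α = 0.01, fail to reject H₀.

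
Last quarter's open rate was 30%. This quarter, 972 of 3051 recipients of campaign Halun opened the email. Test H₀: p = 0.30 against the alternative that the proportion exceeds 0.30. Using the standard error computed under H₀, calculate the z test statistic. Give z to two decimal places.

p̂ = 972/3051 ≈ 0.3186.
Under H₀, SE = √(0.3·0.7/3051) = √(6.88299e-05) = 0.0083.
z = (0.3186 − 0.3)/0.0083 = 0.0186/0.0083 = 2.24.

z = 2.24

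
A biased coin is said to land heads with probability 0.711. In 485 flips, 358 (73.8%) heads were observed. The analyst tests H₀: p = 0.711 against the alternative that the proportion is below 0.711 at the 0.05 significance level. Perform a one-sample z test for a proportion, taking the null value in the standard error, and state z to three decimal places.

p̂ = 358/485 ≈ 0.73814.
Under H₀, SE = √(0.711·0.289/485) = √(0.000423668) = 0.02058.
z = (0.73814 − 0.711)/0.02058 = 0.02714/0.02058 = 1.319.
p-value = P(Z < 1.319) ≈ 0.9064, so at α = 0.05 we fail to reject H₀.

z = 1.319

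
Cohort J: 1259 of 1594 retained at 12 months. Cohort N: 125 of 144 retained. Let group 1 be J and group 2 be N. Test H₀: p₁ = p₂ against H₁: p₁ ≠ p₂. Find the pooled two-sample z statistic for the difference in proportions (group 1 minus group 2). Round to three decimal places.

z = -2.232

p̂₁ = 1259/1594 = 0.78984, p̂₂ = 125/144 = 0.86806.
Pooled p̂ = (1259+125)/(1594+144) = 1384/1738 = 0.79632.
SE = √(p̂(1−p̂)(1/n₁+1/n₂)) = √(0.79632·0.20368·0.0075718) = √(0.00122811) = 0.03504.
z = (0.78984 − 0.86806)/0.03504 = -0.07822/0.03504 = -2.232.
p-value = 2·P(Z > 2.232) ≈ 0.0256.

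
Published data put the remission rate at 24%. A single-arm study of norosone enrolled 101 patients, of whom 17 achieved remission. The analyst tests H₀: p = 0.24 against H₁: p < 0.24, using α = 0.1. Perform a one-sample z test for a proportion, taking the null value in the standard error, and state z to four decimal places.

p̂ = 17/101 = 0.168317.
SE = √(p₀(1−p₀)/n) = √(0.1824/101) = 0.042496.
z = (0.168317 − 0.24)/0.042496 = -0.071683/0.042496 = -1.6868.
p-value = P(Z < -1.687) ≈ 0.0458; since p < α = 0.1, reject H₀.

z = -1.6868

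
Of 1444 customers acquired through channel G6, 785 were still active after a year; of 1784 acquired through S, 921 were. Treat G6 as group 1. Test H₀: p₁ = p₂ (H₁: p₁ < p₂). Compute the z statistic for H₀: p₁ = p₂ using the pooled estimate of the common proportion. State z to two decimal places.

z = 1.55

p̂₁ = 785/1444 = 0.54363, p̂₂ = 921/1784 = 0.51626.
Pooled p̂ = (785+921)/(1444+1784) = 1706/3228 = 0.52850.
SE = √(0.249188 × 0.00125306) = 0.01767.
z = (0.54363 − 0.51626)/0.01767 = 0.02737/0.01767 = 1.55.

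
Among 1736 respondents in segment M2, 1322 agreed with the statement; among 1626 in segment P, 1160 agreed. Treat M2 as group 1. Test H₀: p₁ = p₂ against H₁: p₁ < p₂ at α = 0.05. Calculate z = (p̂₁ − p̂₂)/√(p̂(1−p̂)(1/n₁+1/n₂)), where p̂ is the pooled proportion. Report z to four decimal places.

z = 3.1715

p̂₁ = 1322/1736 = 0.7615207, p̂₂ = 1160/1626 = 0.7134071.
Pooled p̂ = (1322+1160)/(1736+1626) = 2482/3362 = 0.7382510.
SE = √(p̂(1−p̂)(1/n₁+1/n₂)) = √(0.7382510·0.2617490·0.00119104) = √(0.000230153) = 0.0151708.
z = (0.7615207 − 0.7134071)/0.0151708 = 0.0481136/0.0151708 = 3.1715.
p-value = P(Z < 3.171) ≈ 0.9992; since p > α = 0.05, fail to reject H₀.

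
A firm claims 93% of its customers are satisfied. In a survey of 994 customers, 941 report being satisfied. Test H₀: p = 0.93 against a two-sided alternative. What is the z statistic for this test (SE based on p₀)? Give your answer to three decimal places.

p̂ = 941/994 ≈ 0.946680.
SE = √(p₀(1−p₀)/n) = √(0.0651/994) = 0.008093.
z = (0.946680 − 0.93)/0.008093 = 0.016680/0.008093 = 2.061.
p-value = 2·P(Z > 2.061) ≈ 0.0393.

z = 2.061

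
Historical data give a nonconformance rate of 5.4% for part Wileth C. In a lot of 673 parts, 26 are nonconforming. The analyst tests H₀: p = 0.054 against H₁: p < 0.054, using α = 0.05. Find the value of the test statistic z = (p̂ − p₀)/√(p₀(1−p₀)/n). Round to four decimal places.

z = -1.7638

p̂ = 26/673 = 0.0386330.
Standard error under H₀: √(0.054×0.946/673) = 0.0087123.
z = (0.0386330 − 0.054)/0.0087123 = -0.0153670/0.0087123 = -1.7638.
p-value = P(Z < -1.764) ≈ 0.0389; since p < α = 0.05, reject H₀.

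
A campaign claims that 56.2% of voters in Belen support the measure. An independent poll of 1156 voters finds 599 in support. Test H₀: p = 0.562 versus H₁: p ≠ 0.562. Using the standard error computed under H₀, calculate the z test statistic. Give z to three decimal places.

z = -3.004

p̂ = 599/1156 ≈ 0.51817.
Under H₀, SE = √(0.562·0.438/1156) = √(0.000212938) = 0.01459.
z = (0.51817 − 0.562)/0.01459 = -0.04383/0.01459 = -3.004.
p-value = 2·P(Z > 3.004) ≈ 0.0027.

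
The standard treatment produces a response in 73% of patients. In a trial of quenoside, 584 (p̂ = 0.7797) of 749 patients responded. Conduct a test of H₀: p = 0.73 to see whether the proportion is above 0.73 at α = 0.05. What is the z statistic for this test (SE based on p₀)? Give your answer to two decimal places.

p̂ = 584/749 ≈ 0.77971.
Standard error under H₀: √(0.73×0.27/749) = 0.01622.
z = (0.77971 − 0.73)/0.01622 = 0.04971/0.01622 = 3.06.
p-value = P(Z > 3.064) ≈ 0.0011. With α = 0.05, reject H₀.

z = 3.06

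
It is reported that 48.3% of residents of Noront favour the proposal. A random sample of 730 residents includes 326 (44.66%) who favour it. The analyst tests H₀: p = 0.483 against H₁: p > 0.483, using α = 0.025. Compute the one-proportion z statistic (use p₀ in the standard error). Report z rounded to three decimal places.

z = -1.969

p̂ = 326/730 ≈ 0.44658.
SE = √(p₀(1−p₀)/n) = √(0.24971/730) = 0.01850.
z = (0.44658 − 0.483)/0.01850 = -0.03642/0.01850 = -1.969.
p-value = P(Z > -1.969) ≈ 0.9755, so at α = 0.025 we fail to reject H₀.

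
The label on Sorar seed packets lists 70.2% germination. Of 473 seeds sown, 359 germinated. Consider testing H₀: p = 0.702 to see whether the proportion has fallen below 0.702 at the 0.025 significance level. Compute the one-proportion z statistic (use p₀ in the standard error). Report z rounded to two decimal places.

p̂ = 359/473 = 0.7590.
Standard error under H₀: √(0.702×0.298/473) = 0.0210.
z = (0.7590 − 0.702)/0.0210 = 0.0570/0.0210 = 2.71.
p-value = P(Z < 2.710) ≈ 0.9966, so at α = 0.025 we fail to reject H₀.

z = 2.71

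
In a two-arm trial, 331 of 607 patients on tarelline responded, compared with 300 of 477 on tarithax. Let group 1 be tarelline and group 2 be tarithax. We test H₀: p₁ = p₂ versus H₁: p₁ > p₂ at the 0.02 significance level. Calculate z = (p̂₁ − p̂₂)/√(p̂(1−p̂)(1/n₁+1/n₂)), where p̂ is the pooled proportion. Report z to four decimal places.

p̂₁ = 331/607 ≈ 0.545305, p̂₂ = 300/477 ≈ 0.628931.
Pooled p̂ = (331+300)/(607+477) = 631/1084 = 0.582103.
SE = √(0.243259 × 0.00374388) = 0.030178.
z = (0.545305 − 0.628931)/0.030178 = -0.083626/0.030178 = -2.7711.
p-value = P(Z > -2.771) ≈ 0.9972, so at α = 0.02 we fail to reject H₀.

z = -2.7711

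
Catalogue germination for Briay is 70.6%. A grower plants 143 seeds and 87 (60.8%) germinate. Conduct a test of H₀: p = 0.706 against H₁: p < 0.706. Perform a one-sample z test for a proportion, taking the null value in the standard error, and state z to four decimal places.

p̂ = 87/143 ≈ 0.608392.
Standard error under H₀: √(0.706×0.294/143) = 0.038099.
z = (0.608392 − 0.706)/0.038099 = -0.097608/0.038099 = -2.5620.

z = -2.5620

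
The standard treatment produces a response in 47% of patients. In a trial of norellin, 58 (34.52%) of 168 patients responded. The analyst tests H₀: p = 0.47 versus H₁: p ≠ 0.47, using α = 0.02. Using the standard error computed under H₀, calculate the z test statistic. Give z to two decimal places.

p̂ = 58/168 = 0.3452.
Standard error under H₀: √(0.47×0.53/168) = 0.0385.
z = (0.3452 − 0.47)/0.0385 = -0.1248/0.0385 = -3.24.
p-value = 2·P(Z > 3.240) ≈ 0.0012. With α = 0.02, reject H₀.

z = -3.24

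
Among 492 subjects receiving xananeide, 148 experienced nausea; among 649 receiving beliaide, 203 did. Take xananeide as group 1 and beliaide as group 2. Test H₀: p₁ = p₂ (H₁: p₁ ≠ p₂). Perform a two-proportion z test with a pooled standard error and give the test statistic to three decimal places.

z = -0.434

p̂₁ = 148/492 = 0.30081, p̂₂ = 203/649 = 0.31279.
Pooled p̂ = (148+203)/(492+649) = 351/1141 = 0.30762.
SE = √(p̂(1−p̂)(1/n₁+1/n₂)) = √(0.30762·0.69238·0.00357335) = √(0.000761095) = 0.02759.
z = (0.30081 − 0.31279)/0.02759 = -0.01198/0.02759 = -0.434.
p-value = 2·P(Z > 0.434) ≈ 0.6642.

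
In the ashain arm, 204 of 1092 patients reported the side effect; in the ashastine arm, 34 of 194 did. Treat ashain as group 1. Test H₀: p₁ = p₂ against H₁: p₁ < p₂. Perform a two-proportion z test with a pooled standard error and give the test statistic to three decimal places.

p̂₁ = 204/1092 ≈ 0.18681, p̂₂ = 34/194 ≈ 0.17526.
Pooled p̂ = (204+34)/(1092+194) = 238/1286 = 0.18507.
SE = √(p̂(1−p̂)(1/n₁+1/n₂)) = √(0.18507·0.81493·0.00607039) = √(0.000915531) = 0.03026.
z = (0.18681 − 0.17526)/0.03026 = 0.01155/0.03026 = 0.382.
p-value = P(Z < 0.382) ≈ 0.6487.

z = 0.382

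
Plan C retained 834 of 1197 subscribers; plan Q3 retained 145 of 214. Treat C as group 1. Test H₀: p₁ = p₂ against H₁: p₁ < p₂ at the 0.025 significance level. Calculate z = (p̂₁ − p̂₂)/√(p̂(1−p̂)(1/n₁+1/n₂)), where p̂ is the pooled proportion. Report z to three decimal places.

p̂₁ = 834/1197 = 0.69674, p̂₂ = 145/214 = 0.67757.
Pooled p̂ = (834+145)/(1197+214) = 979/1411 = 0.69383.
SE = √(p̂(1−p̂)(1/n₁+1/n₂)) = √(0.69383·0.30617·0.00550832) = √(0.00117012) = 0.03421.
z = (0.69674 − 0.67757)/0.03421 = 0.01917/0.03421 = 0.560.
p-value = P(Z < 0.560) ≈ 0.7124; since p > α = 0.025, fail to reject H₀.

z = 0.560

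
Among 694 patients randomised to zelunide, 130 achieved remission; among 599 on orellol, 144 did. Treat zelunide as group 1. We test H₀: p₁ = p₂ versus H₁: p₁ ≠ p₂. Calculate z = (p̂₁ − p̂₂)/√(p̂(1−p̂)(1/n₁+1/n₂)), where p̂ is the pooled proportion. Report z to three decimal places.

z = -2.329

p̂₁ = 130/694 = 0.18732, p̂₂ = 144/599 = 0.24040.
Pooled p̂ = (130+144)/(694+599) = 274/1293 = 0.21191.
SE = √(p̂(1−p̂)(1/n₁+1/n₂)) = √(0.21191·0.78809·0.00311037) = √(0.000519445) = 0.02279.
z = (0.18732 − 0.24040)/0.02279 = -0.05308/0.02279 = -2.329.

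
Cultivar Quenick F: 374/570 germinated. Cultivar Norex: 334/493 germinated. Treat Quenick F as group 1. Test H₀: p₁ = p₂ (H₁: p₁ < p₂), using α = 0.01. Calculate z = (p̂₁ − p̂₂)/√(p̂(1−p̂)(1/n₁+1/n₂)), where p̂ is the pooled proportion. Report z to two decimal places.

p̂₁ = 374/570 = 0.6561, p̂₂ = 334/493 = 0.6775.
Pooled p̂ = (374+334)/(570+493) = 708/1063 = 0.6660.
SE = √(p̂(1−p̂)(1/n₁+1/n₂)) = √(0.6660·0.3340·0.00378278) = √(0.000841408) = 0.0290.
z = (0.6561 − 0.6775)/0.0290 = -0.0214/0.0290 = -0.74.
p-value = P(Z < -0.736) ≈ 0.2309. With α = 0.01, fail to reject H₀.

z = -0.74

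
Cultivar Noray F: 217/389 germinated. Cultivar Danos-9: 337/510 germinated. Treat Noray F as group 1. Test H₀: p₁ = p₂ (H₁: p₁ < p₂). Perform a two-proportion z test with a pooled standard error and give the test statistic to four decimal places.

p̂₁ = 217/389 ≈ 0.5578406, p̂₂ = 337/510 ≈ 0.6607843.
Pooled p̂ = (217+337)/(389+510) = 554/899 = 0.6162403.
SE = √(0.236488 × 0.00453148) = 0.0327359.
z = (0.5578406 − 0.6607843)/0.0327359 = -0.1029437/0.0327359 = -3.1447.
p-value = P(Z < -3.145) ≈ 0.0008.

z = -3.1447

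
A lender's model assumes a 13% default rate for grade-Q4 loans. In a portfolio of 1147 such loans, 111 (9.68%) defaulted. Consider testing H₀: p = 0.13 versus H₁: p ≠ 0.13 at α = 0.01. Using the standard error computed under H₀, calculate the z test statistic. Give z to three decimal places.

p̂ = 111/1147 = 0.09677.
SE = √(p₀(1−p₀)/n) = √(0.1131/1147) = 0.00993.
z = (0.09677 − 0.13)/0.00993 = -0.03323/0.00993 = -3.346.
p-value = 2·P(Z > 3.346) ≈ 0.0008; since p < α = 0.01, reject H₀.

z = -3.346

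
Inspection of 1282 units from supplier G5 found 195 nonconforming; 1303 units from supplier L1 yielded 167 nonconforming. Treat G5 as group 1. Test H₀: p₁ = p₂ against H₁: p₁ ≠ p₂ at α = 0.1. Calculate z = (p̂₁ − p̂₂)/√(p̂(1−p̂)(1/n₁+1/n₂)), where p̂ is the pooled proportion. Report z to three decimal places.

p̂₁ = 195/1282 = 0.15211, p̂₂ = 167/1303 = 0.12817.
Pooled p̂ = (195+167)/(1282+1303) = 362/2585 = 0.14004.
SE = √(p̂(1−p̂)(1/n₁+1/n₂)) = √(0.14004·0.85996·0.00154749) = √(0.000186361) = 0.01365.
z = (0.15211 − 0.12817)/0.01365 = 0.02394/0.01365 = 1.754.
Two-sided p-value ≈ 2·Φ(−1.754) = 0.0795. With α = 0.1, reject H₀.

z = 1.754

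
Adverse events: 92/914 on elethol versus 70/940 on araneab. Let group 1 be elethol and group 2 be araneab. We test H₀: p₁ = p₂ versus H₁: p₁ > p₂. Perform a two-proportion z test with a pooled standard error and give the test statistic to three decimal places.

p̂₁ = 92/914 = 0.10066, p̂₂ = 70/940 = 0.07447.
Pooled p̂ = (92+70)/(914+940) = 162/1854 = 0.08738.
SE = √(p̂(1−p̂)(1/n₁+1/n₂)) = √(0.08738·0.91262·0.00215792) = √(0.00017208) = 0.01312.
z = (0.10066 − 0.07447)/0.01312 = 0.02619/0.01312 = 1.996.

z = 1.996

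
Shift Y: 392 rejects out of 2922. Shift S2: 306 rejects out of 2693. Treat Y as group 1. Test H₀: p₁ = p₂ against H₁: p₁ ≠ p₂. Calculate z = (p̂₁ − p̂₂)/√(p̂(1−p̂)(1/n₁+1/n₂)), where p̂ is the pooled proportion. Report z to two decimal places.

z = 2.33

p̂₁ = 392/2922 ≈ 0.13415, p̂₂ = 306/2693 ≈ 0.11363.
Pooled p̂ = (392+306)/(2922+2693) = 698/5615 = 0.12431.
SE = √(p̂(1−p̂)(1/n₁+1/n₂)) = √(0.12431·0.87569·0.000713564) = √(7.76764e-05) = 0.00881.
z = (0.13415 − 0.11363)/0.00881 = 0.02052/0.00881 = 2.33.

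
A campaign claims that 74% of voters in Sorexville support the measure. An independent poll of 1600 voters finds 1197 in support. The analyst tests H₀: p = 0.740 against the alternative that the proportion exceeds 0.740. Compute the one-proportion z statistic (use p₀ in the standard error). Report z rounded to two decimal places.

z = 0.74

p̂ = 1197/1600 = 0.7481.
SE = √(p₀(1−p₀)/n) = √(0.1924/1600) = 0.0110.
z = (0.7481 − 0.74)/0.0110 = 0.0081/0.0110 = 0.74.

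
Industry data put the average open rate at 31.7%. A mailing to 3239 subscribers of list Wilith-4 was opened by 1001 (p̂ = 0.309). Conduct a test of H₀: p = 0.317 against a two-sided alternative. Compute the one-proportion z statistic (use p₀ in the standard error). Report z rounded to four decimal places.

p̂ = 1001/3239 = 0.3090460.
Under H₀, SE = √(0.317·0.683/3239) = √(6.6845e-05) = 0.0081759.
z = (0.3090460 − 0.317)/0.0081759 = -0.0079540/0.0081759 = -0.9729.

z = -0.9729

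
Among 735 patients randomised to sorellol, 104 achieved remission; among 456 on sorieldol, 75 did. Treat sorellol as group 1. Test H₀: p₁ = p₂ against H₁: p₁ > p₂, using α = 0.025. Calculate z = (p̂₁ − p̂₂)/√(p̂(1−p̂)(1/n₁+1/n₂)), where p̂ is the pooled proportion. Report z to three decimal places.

z = -1.079

p̂₁ = 104/735 ≈ 0.141497, p̂₂ = 75/456 ≈ 0.164474.
Pooled p̂ = (104+75)/(735+456) = 179/1191 = 0.150294.
SE = √(p̂(1−p̂)(1/n₁+1/n₂)) = √(0.150294·0.849706·0.00355353) = √(0.000453805) = 0.021303.
z = (0.141497 − 0.164474)/0.021303 = -0.022977/0.021303 = -1.079.
p-value = P(Z > -1.079) ≈ 0.8596, so at α = 0.025 we fail to reject H₀.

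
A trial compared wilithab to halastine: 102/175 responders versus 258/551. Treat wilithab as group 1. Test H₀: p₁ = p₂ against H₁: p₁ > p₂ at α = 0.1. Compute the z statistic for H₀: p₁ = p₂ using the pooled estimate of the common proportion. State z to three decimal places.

z = 2.642

p̂₁ = 102/175 ≈ 0.58286, p̂₂ = 258/551 ≈ 0.46824.
Pooled p̂ = (102+258)/(175+551) = 360/726 = 0.49587.
SE = √(p̂(1−p̂)(1/n₁+1/n₂)) = √(0.49587·0.50413·0.00752917) = √(0.00188216) = 0.04338.
z = (0.58286 − 0.46824)/0.04338 = 0.11462/0.04338 = 2.642.
p-value = P(Z > 2.642) ≈ 0.0041, so at α = 0.1 we reject H₀.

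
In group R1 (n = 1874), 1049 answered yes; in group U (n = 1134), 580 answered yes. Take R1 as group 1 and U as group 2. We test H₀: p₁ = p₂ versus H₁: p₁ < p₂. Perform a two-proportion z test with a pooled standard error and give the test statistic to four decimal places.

z = 2.5766

p̂₁ = 1049/1874 ≈ 0.559765, p̂₂ = 580/1134 ≈ 0.511464.
Pooled p̂ = (1049+580)/(1874+1134) = 1629/3008 = 0.541556.
SE = √(0.248273 × 0.00141545) = 0.018746.
z = (0.559765 − 0.511464)/0.018746 = 0.048301/0.018746 = 2.5766.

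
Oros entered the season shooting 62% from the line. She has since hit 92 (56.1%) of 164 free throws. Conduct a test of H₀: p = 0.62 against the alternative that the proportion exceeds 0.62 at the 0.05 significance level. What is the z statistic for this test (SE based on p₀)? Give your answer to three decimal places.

p̂ = 92/164 ≈ 0.56098.
SE = √(p₀(1−p₀)/n) = √(0.2356/164) = 0.03790.
z = (0.56098 − 0.62)/0.03790 = -0.05902/0.03790 = -1.557.
p-value = P(Z > -1.557) ≈ 0.9403. With α = 0.05, fail to reject H₀.

z = -1.557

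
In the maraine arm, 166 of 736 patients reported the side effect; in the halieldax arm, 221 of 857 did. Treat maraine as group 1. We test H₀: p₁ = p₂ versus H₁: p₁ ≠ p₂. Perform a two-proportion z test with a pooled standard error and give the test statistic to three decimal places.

z = -1.500

p̂₁ = 166/736 ≈ 0.225543, p̂₂ = 221/857 ≈ 0.257876.
Pooled p̂ = (166+221)/(736+857) = 387/1593 = 0.242938.
SE = √(p̂(1−p̂)(1/n₁+1/n₂)) = √(0.242938·0.757062·0.00252556) = √(0.000464498) = 0.021552.
z = (0.225543 − 0.257876)/0.021552 = -0.032333/0.021552 = -1.500.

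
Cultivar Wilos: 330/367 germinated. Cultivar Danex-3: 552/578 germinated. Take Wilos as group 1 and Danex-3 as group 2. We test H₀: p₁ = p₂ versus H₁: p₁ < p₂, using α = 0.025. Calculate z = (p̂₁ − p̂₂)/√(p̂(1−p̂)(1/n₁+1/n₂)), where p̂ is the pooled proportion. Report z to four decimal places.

p̂₁ = 330/367 = 0.899183, p̂₂ = 552/578 = 0.955017.
Pooled p̂ = (330+552)/(367+578) = 882/945 = 0.933333.
SE = √(p̂(1−p̂)(1/n₁+1/n₂)) = √(0.933333·0.066667·0.0044549) = √(0.000277194) = 0.016649.
z = (0.899183 − 0.955017)/0.016649 = -0.055834/0.016649 = -3.3536.
p-value = P(Z < -3.354) ≈ 0.0004. With α = 0.025, reject H₀.

z = -3.3536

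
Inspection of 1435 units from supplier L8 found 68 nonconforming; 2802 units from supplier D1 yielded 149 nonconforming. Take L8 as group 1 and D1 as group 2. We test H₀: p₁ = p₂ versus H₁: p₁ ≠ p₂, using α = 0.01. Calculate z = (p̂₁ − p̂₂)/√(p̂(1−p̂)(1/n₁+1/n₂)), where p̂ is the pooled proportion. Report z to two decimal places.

p̂₁ = 68/1435 ≈ 0.0474, p̂₂ = 149/2802 ≈ 0.0532.
Pooled p̂ = (68+149)/(1435+2802) = 217/4237 = 0.0512.
SE = √(p̂(1−p̂)(1/n₁+1/n₂)) = √(0.0512·0.9488·0.00105375) = √(5.12044e-05) = 0.0072.
z = (0.0474 − 0.0532)/0.0072 = -0.0058/0.0072 = -0.81.
p-value = 2·P(Z > 0.809) ≈ 0.4185; since p > α = 0.01, fail to reject H₀.

z = -0.81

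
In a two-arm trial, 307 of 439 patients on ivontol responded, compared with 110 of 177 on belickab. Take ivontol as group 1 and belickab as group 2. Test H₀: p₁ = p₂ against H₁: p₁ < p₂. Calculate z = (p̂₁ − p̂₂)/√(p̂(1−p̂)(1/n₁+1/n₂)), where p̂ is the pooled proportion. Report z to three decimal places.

p̂₁ = 307/439 = 0.69932, p̂₂ = 110/177 = 0.62147.
Pooled p̂ = (307+110)/(439+177) = 417/616 = 0.67695.
SE = √(0.218689 × 0.00792762) = 0.04164.
z = (0.69932 − 0.62147)/0.04164 = 0.07785/0.04164 = 1.870.
p-value = P(Z < 1.870) ≈ 0.9692.

z = 1.870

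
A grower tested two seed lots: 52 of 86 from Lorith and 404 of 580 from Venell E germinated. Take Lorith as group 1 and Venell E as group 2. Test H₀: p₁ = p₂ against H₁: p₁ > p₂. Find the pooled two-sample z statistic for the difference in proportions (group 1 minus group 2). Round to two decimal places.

z = -1.71

p̂₁ = 52/86 ≈ 0.6047, p̂₂ = 404/580 ≈ 0.6966.
Pooled p̂ = (52+404)/(86+580) = 456/666 = 0.6847.
SE = √(p̂(1−p̂)(1/n₁+1/n₂)) = √(0.6847·0.3153·0.013352) = √(0.00288259) = 0.0537.
z = (0.6047 − 0.6966)/0.0537 = -0.0919/0.0537 = -1.71.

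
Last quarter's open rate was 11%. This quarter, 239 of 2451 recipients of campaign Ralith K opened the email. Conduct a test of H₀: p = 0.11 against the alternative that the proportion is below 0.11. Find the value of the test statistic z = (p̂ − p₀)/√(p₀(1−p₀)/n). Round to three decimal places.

p̂ = 239/2451 = 0.09751.
Under H₀, SE = √(0.11·0.89/2451) = √(3.99429e-05) = 0.00632.
z = (0.09751 − 0.11)/0.00632 = -0.01249/0.00632 = -1.976.
p-value = P(Z < -1.976) ≈ 0.0241.

z = -1.976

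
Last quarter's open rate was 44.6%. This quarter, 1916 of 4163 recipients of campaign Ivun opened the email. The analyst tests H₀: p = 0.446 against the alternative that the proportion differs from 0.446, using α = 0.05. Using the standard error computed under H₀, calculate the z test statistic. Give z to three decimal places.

z = 1.849

p̂ = 1916/4163 ≈ 0.460245.
Standard error under H₀: √(0.446×0.554/4163) = 0.007704.
z = (0.460245 − 0.446)/0.007704 = 0.014245/0.007704 = 1.849.
Two-sided p-value ≈ 2·Φ(−1.849) = 0.0645; since p > α = 0.05, fail to reject H₀.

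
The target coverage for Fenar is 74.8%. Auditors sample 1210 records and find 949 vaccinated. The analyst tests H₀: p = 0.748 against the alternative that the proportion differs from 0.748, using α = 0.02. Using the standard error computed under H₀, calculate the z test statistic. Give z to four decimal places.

z = 2.9082

p̂ = 949/1210 = 0.7842975.
Under H₀, SE = √(0.748·0.252/1210) = √(0.000155782) = 0.0124813.
z = (0.7842975 − 0.748)/0.0124813 = 0.0362975/0.0124813 = 2.9082.
Two-sided p-value ≈ 2·Φ(−2.908) = 0.0036; since p < α = 0.02, reject H₀.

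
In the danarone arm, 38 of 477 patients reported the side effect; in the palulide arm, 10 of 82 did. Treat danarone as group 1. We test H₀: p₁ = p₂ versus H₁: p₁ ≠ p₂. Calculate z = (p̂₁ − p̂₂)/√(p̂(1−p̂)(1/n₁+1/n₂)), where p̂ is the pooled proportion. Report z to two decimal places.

p̂₁ = 38/477 ≈ 0.0797, p̂₂ = 10/82 ≈ 0.1220.
Pooled p̂ = (38+10)/(477+82) = 48/559 = 0.0859.
SE = √(0.0784944 × 0.0142916) = 0.0335.
z = (0.0797 − 0.1220)/0.0335 = -0.0423/0.0335 = -1.26.

z = -1.26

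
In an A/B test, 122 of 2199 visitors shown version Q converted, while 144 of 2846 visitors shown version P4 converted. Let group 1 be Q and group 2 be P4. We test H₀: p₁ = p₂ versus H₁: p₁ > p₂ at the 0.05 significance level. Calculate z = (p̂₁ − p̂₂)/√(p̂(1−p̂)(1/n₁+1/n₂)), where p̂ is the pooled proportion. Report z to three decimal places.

z = 0.769

p̂₁ = 122/2199 ≈ 0.05548, p̂₂ = 144/2846 ≈ 0.05060.
Pooled p̂ = (122+144)/(2199+2846) = 266/5045 = 0.05273.
SE = √(p̂(1−p̂)(1/n₁+1/n₂)) = √(0.05273·0.94727·0.000806123) = √(4.02622e-05) = 0.00635.
z = (0.05548 − 0.05060)/0.00635 = 0.00488/0.00635 = 0.769.
p-value = P(Z > 0.769) ≈ 0.2208. With α = 0.05, fail to reject H₀.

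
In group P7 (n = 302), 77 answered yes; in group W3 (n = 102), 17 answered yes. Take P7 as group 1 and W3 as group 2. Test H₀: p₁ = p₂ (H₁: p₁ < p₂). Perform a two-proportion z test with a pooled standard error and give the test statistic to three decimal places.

z = 1.825

p̂₁ = 77/302 = 0.25497, p̂₂ = 17/102 = 0.16667.
Pooled p̂ = (77+17)/(302+102) = 94/404 = 0.23267.
SE = √(0.178536 × 0.0131152) = 0.04839.
z = (0.25497 − 0.16667)/0.04839 = 0.08830/0.04839 = 1.825.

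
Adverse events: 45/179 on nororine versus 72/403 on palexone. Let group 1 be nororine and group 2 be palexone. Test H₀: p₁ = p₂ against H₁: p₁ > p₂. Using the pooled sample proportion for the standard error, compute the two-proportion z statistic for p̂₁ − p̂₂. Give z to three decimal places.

p̂₁ = 45/179 = 0.25140, p̂₂ = 72/403 = 0.17866.
Pooled p̂ = (45+72)/(179+403) = 117/582 = 0.20103.
SE = √(p̂(1−p̂)(1/n₁+1/n₂)) = √(0.20103·0.79897·0.00806798) = √(0.00129586) = 0.03600.
z = (0.25140 − 0.17866)/0.03600 = 0.07274/0.03600 = 2.021.

z = 2.021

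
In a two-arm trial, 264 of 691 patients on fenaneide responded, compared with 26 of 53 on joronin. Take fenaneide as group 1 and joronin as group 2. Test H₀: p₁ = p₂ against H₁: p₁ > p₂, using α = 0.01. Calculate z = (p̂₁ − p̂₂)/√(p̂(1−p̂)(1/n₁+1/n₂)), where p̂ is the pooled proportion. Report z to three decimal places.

p̂₁ = 264/691 ≈ 0.38205, p̂₂ = 26/53 ≈ 0.49057.
Pooled p̂ = (264+26)/(691+53) = 290/744 = 0.38978.
SE = √(p̂(1−p̂)(1/n₁+1/n₂)) = √(0.38978·0.61022·0.0203151) = √(0.004832) = 0.06951.
z = (0.38205 − 0.49057)/0.06951 = -0.10852/0.06951 = -1.561.
p-value = P(Z > -1.561) ≈ 0.9407, so at α = 0.01 we fail to reject H₀.

z = -1.561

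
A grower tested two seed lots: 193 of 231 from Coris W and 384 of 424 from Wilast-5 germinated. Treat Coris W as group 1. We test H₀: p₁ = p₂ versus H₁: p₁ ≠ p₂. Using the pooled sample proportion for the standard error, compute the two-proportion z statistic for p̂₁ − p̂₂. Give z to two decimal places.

z = -2.65

p̂₁ = 193/231 ≈ 0.8355, p̂₂ = 384/424 ≈ 0.9057.
Pooled p̂ = (193+384)/(231+424) = 577/655 = 0.8809.
SE = √(p̂(1−p̂)(1/n₁+1/n₂)) = √(0.8809·0.1191·0.00668749) = √(0.000701538) = 0.0265.
z = (0.8355 − 0.9057)/0.0265 = -0.0702/0.0265 = -2.65.
Two-sided p-value ≈ 2·Φ(−2.649) = 0.0081.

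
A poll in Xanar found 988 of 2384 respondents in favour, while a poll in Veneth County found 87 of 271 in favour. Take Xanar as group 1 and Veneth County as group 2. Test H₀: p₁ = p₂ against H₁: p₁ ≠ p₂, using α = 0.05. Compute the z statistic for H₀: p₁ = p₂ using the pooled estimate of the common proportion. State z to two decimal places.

p̂₁ = 988/2384 ≈ 0.4144, p̂₂ = 87/271 ≈ 0.3210.
Pooled p̂ = (988+87)/(2384+271) = 1075/2655 = 0.4049.
SE = √(0.240955 × 0.0041095) = 0.0315.
z = (0.4144 − 0.3210)/0.0315 = 0.0934/0.0315 = 2.97.
Two-sided p-value ≈ 2·Φ(−2.968) = 0.0030. With α = 0.05, reject H₀.

z = 2.97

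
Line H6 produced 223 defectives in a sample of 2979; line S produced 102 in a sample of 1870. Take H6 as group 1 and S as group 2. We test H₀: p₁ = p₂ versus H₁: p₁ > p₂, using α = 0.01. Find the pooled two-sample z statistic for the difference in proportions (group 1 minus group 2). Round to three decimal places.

z = 2.753

p̂₁ = 223/2979 ≈ 0.074857, p̂₂ = 102/1870 ≈ 0.054545.
Pooled p̂ = (223+102)/(2979+1870) = 325/4849 = 0.067024.
SE = √(p̂(1−p̂)(1/n₁+1/n₂)) = √(0.067024·0.932976·0.000870442) = √(5.44304e-05) = 0.007378.
z = (0.074857 − 0.054545)/0.007378 = 0.020312/0.007378 = 2.753.
p-value = P(Z > 2.753) ≈ 0.0030. With α = 0.01, reject H₀.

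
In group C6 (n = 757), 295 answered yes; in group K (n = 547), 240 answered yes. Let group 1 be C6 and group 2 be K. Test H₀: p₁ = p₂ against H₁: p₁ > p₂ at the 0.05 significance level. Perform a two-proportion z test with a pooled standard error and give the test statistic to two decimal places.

p̂₁ = 295/757 = 0.3897, p̂₂ = 240/547 = 0.4388.
Pooled p̂ = (295+240)/(757+547) = 535/1304 = 0.4103.
SE = √(0.24195 × 0.00314916) = 0.0276.
z = (0.3897 − 0.4388)/0.0276 = -0.0491/0.0276 = -1.78.
p-value = P(Z > -1.777) ≈ 0.9622, so at α = 0.05 we fail to reject H₀.

z = -1.78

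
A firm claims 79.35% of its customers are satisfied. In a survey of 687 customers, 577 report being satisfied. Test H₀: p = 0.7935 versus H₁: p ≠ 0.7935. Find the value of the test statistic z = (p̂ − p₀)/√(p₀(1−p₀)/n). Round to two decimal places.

z = 3.00

p̂ = 577/687 ≈ 0.83988.
SE = √(p₀(1−p₀)/n) = √(0.16386/687) = 0.01544.
z = (0.83988 − 0.7935)/0.01544 = 0.04638/0.01544 = 3.00.
p-value = 2·P(Z > 3.003) ≈ 0.0027.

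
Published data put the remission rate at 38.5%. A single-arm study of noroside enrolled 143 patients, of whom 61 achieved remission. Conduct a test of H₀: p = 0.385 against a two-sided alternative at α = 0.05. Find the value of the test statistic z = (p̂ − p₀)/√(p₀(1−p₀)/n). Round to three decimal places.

z = 1.022

p̂ = 61/143 ≈ 0.42657.
Under H₀, SE = √(0.385·0.615/143) = √(0.00165577) = 0.04069.
z = (0.42657 − 0.385)/0.04069 = 0.04157/0.04069 = 1.022.
p-value = 2·P(Z > 1.022) ≈ 0.3069. With α = 0.05, fail to reject H₀.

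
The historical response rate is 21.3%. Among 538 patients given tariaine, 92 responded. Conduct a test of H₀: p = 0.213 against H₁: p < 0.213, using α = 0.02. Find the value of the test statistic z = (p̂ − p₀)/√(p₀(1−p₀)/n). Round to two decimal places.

p̂ = 92/538 = 0.17100.
SE = √(p₀(1−p₀)/n) = √(0.16763/538) = 0.01765.
z = (0.17100 − 0.213)/0.01765 = -0.04200/0.01765 = -2.38.
p-value = P(Z < -2.379) ≈ 0.0087; since p < α = 0.02, reject H₀.

z = -2.38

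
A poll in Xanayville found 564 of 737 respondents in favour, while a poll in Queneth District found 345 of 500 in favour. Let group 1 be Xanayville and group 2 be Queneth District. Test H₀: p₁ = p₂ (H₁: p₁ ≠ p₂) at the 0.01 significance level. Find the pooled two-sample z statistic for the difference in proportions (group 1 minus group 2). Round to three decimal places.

z = 2.943

p̂₁ = 564/737 = 0.76526, p̂₂ = 345/500 = 0.69000.
Pooled p̂ = (564+345)/(737+500) = 909/1237 = 0.73484.
SE = √(p̂(1−p̂)(1/n₁+1/n₂)) = √(0.73484·0.26516·0.00335685) = √(0.000654079) = 0.02557.
z = (0.76526 − 0.69000)/0.02557 = 0.07526/0.02557 = 2.943.
p-value = 2·P(Z > 2.943) ≈ 0.0033; since p < α = 0.01, reject H₀.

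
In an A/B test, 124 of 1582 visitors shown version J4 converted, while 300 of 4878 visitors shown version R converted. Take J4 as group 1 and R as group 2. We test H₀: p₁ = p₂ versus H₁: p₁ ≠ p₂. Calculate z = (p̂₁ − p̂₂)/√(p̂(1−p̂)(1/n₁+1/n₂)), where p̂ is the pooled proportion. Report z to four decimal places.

z = 2.3561

p̂₁ = 124/1582 ≈ 0.0783818, p̂₂ = 300/4878 ≈ 0.0615006.
Pooled p̂ = (124+300)/(1582+4878) = 424/6460 = 0.0656347.
SE = √(0.0613268 × 0.000837113) = 0.0071650.
z = (0.0783818 − 0.0615006)/0.0071650 = 0.0168812/0.0071650 = 2.3561.
p-value = 2·P(Z > 2.356) ≈ 0.0185.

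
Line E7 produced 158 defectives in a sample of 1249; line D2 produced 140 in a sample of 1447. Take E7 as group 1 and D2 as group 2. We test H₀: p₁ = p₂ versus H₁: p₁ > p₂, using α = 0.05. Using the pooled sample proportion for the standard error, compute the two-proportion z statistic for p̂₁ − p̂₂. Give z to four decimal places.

z = 2.4565

p̂₁ = 158/1249 ≈ 0.1265012, p̂₂ = 140/1447 ≈ 0.0967519.
Pooled p̂ = (158+140)/(1249+1447) = 298/2696 = 0.1105341.
SE = √(p̂(1−p̂)(1/n₁+1/n₂)) = √(0.1105341·0.8894659·0.00149173) = √(0.000146661) = 0.0121104.
z = (0.1265012 − 0.0967519)/0.0121104 = 0.0297493/0.0121104 = 2.4565.
p-value = P(Z > 2.457) ≈ 0.0070. With α = 0.05, reject H₀.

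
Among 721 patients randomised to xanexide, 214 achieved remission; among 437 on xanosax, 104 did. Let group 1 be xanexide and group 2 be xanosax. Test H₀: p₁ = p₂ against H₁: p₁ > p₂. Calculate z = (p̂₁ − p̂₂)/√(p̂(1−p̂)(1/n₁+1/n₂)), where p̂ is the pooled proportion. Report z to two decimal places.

z = 2.17

p̂₁ = 214/721 ≈ 0.2968, p̂₂ = 104/437 ≈ 0.2380.
Pooled p̂ = (214+104)/(721+437) = 318/1158 = 0.2746.
SE = √(0.1992 × 0.00367529) = 0.0271.
z = (0.2968 − 0.2380)/0.0271 = 0.0588/0.0271 = 2.17.
p-value = P(Z > 2.174) ≈ 0.0149.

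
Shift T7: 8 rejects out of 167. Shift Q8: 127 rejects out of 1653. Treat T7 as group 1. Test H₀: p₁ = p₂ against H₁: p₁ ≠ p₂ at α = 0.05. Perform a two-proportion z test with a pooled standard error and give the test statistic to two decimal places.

p̂₁ = 8/167 ≈ 0.0479, p̂₂ = 127/1653 ≈ 0.0768.
Pooled p̂ = (8+127)/(167+1653) = 135/1820 = 0.0742.
SE = √(p̂(1−p̂)(1/n₁+1/n₂)) = √(0.0742·0.9258·0.00659298) = √(0.000452765) = 0.0213.
z = (0.0479 − 0.0768)/0.0213 = -0.0289/0.0213 = -1.36.
p-value = 2·P(Z > 1.359) ≈ 0.1740. With α = 0.05, fail to reject H₀.

z = -1.36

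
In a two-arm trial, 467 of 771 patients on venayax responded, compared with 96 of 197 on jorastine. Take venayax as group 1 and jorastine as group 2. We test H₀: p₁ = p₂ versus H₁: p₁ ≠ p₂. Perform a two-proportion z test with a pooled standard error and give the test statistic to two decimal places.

z = 3.01

p̂₁ = 467/771 ≈ 0.6057, p̂₂ = 96/197 ≈ 0.4873.
Pooled p̂ = (467+96)/(771+197) = 563/968 = 0.5816.
SE = √(0.24334 × 0.00637316) = 0.0394.
z = (0.6057 − 0.4873)/0.0394 = 0.1184/0.0394 = 3.01.
Two-sided p-value ≈ 2·Φ(−3.006) = 0.0026.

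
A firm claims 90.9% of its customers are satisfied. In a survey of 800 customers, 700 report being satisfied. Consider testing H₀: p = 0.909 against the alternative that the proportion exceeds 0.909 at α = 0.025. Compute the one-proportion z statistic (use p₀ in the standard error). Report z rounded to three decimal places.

z = -3.344

p̂ = 700/800 = 0.8750000.
SE = √(p₀(1−p₀)/n) = √(0.082719/800) = 0.0101685.
z = (0.8750000 − 0.909)/0.0101685 = -0.0340000/0.0101685 = -3.344.
p-value = P(Z > -3.344) ≈ 0.9996. With α = 0.025, fail to reject H₀.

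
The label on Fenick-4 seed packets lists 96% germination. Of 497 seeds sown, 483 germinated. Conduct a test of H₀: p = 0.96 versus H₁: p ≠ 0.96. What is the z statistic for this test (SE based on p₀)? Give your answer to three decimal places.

z = 1.346

p̂ = 483/497 = 0.97183.
Under H₀, SE = √(0.96·0.04/497) = √(7.72636e-05) = 0.00879.
z = (0.97183 − 0.96)/0.00879 = 0.01183/0.00879 = 1.346.
Two-sided p-value ≈ 2·Φ(−1.346) = 0.1783.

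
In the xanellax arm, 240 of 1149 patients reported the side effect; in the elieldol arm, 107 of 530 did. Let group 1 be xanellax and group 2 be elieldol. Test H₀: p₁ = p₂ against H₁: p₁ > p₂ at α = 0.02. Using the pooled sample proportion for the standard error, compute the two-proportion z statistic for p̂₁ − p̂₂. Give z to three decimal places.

z = 0.329

p̂₁ = 240/1149 = 0.20888, p̂₂ = 107/530 = 0.20189.
Pooled p̂ = (240+107)/(1149+530) = 347/1679 = 0.20667.
SE = √(0.163958 × 0.00275711) = 0.02126.
z = (0.20888 − 0.20189)/0.02126 = 0.00699/0.02126 = 0.329.
p-value = P(Z > 0.329) ≈ 0.3712; since p > α = 0.02, fail to reject H₀.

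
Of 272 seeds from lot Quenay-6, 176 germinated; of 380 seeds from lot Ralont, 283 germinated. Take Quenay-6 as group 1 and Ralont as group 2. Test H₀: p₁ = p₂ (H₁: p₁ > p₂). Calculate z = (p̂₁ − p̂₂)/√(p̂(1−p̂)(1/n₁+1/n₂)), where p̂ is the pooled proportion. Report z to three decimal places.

z = -2.694

p̂₁ = 176/272 ≈ 0.64706, p̂₂ = 283/380 ≈ 0.74474.
Pooled p̂ = (176+283)/(272+380) = 459/652 = 0.70399.
SE = √(0.208389 × 0.00630805) = 0.03626.
z = (0.64706 − 0.74474)/0.03626 = -0.09768/0.03626 = -2.694.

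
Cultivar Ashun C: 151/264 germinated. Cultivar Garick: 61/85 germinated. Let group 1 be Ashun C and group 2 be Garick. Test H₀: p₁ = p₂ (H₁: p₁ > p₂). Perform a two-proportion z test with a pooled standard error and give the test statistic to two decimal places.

p̂₁ = 151/264 = 0.5720, p̂₂ = 61/85 = 0.7176.
Pooled p̂ = (151+61)/(264+85) = 212/349 = 0.6074.
SE = √(0.238455 × 0.0155526) = 0.0609.
z = (0.5720 − 0.7176)/0.0609 = -0.1456/0.0609 = -2.39.
p-value = P(Z > -2.392) ≈ 0.9916.

z = -2.39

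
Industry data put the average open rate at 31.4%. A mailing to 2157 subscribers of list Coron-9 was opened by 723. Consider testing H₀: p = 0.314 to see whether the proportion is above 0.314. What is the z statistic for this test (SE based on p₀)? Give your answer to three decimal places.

p̂ = 723/2157 ≈ 0.335188.
SE = √(p₀(1−p₀)/n) = √(0.2154/2157) = 0.009993.
z = (0.335188 − 0.314)/0.009993 = 0.021188/0.009993 = 2.120.
p-value = P(Z > 2.120) ≈ 0.0170.

z = 2.120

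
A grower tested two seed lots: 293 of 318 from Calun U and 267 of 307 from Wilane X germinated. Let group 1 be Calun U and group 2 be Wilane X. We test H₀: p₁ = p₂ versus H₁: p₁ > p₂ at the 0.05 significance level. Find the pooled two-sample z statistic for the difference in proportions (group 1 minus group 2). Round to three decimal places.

p̂₁ = 293/318 ≈ 0.92138, p̂₂ = 267/307 ≈ 0.86971.
Pooled p̂ = (293+267)/(318+307) = 560/625 = 0.89600.
SE = √(p̂(1−p̂)(1/n₁+1/n₂)) = √(0.89600·0.10400·0.00640198) = √(0.000596562) = 0.02442.
z = (0.92138 − 0.86971)/0.02442 = 0.05167/0.02442 = 2.116.
p-value = P(Z > 2.116) ≈ 0.0172; since p < α = 0.05, reject H₀.

z = 2.116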